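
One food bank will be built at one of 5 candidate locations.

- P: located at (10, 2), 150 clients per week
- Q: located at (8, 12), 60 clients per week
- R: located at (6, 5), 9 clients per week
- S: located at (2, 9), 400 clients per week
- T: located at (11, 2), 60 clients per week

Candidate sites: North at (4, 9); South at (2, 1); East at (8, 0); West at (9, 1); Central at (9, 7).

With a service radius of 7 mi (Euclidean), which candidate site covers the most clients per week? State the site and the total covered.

Coverage radius r = 7 mi; a point is covered iff (Δx)²+(Δy)² ≤ 7² = 49.
  North (4, 9): covers {Q, R, S} → 469
  South (2, 1): covers {R} → 9
  East (8, 0): covers {P, R, T} → 219
  West (9, 1): covers {P, R, T} → 219
  Central (9, 7): covers {P, Q, R, T} → 279
Maximum coverage at North: 469 clients per week.

North, covering 469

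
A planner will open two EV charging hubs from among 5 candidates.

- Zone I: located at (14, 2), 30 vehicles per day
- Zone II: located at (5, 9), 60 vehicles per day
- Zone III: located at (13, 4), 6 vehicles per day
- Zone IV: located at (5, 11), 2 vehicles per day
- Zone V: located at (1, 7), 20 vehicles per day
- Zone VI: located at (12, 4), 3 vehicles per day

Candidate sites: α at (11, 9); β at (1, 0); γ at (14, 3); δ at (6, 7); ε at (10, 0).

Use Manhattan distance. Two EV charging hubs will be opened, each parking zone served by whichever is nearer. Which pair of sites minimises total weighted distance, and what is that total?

Evaluate every pair (each demand assigned to the nearer of the two):
  {γ, δ}: total = 341
  {δ, ε}: total = 530
  {α, δ}: total = 650
  {α, γ}: total = 667
  {β, δ}: total = 767
  {α, ε}: total = 856
  {α, β}: total = 876
  {β, γ}: total = 1001
  {β, ε}: total = 1190
  {γ, ε}: total = 1243
Best pair: {γ, δ} with total 341.

{γ, δ}, total 341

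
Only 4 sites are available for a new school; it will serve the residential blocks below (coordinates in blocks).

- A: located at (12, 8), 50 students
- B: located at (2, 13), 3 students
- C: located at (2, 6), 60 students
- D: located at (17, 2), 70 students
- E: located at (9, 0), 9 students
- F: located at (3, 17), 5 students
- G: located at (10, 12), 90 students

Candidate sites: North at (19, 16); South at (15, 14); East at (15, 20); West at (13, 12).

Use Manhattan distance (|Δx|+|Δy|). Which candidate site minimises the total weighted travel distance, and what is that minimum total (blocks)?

West, total 2775 blocks

Total weighted distance at each candidate:
  North (19, 16): total = 5039
  South (15, 14): total = 3617
  East (15, 20): total = 5309
  West (13, 12): total = 2775
Minimum is at West with total 2775 blocks.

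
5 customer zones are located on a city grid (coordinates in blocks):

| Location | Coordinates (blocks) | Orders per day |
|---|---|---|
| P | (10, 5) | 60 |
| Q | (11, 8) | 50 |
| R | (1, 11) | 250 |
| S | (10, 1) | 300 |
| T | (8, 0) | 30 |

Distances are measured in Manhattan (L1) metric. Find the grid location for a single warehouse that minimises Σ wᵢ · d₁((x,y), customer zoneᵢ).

Manhattan distance separates: Σwᵢ(|x−xᵢ|+|y−yᵢ|) = Σwᵢ|x−xᵢ| + Σwᵢ|y−yᵢ|, so x and y are optimised independently as 1-D weighted medians.
Total weight W = 690; half = 345.
x-coordinate, sorted with cumulative weight:
  x=1 (R, w=250) cum 250
  x=8 (T, w=30) cum 280
  x=10 (P, w=60) cum 340
  x=10 (S, w=300) cum 640  ← median
  x=11 (Q, w=50) cum 690
⇒ x* = 10
y-coordinate, sorted with cumulative weight:
  y=0 (T, w=30) cum 30
  y=1 (S, w=300) cum 330
  y=5 (P, w=60) cum 390  ← median
  y=8 (Q, w=50) cum 440
  y=11 (R, w=250) cum 690
⇒ y* = 5

(10, 5)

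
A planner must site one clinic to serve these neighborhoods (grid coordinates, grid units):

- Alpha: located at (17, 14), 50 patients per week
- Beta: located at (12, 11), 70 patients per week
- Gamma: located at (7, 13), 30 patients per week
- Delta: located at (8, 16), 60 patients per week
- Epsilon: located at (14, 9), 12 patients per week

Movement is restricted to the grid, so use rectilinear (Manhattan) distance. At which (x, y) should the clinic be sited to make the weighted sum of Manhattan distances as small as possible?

Manhattan distance separates: Σwᵢ(|x−xᵢ|+|y−yᵢ|) = Σwᵢ|x−xᵢ| + Σwᵢ|y−yᵢ|, so x and y are optimised independently as 1-D weighted medians.
Total weight W = 222; half = 111.
x-coordinate, sorted with cumulative weight:
  x=7 (Gamma, w=30) cum 30
  x=8 (Delta, w=60) cum 90
  x=12 (Beta, w=70) cum 160  ← median
  x=14 (Epsilon, w=12) cum 172
  x=17 (Alpha, w=50) cum 222
⇒ x* = 12
y-coordinate, sorted with cumulative weight:
  y=9 (Epsilon, w=12) cum 12
  y=11 (Beta, w=70) cum 82
  y=13 (Gamma, w=30) cum 112  ← median
  y=14 (Alpha, w=50) cum 162
  y=16 (Delta, w=60) cum 222
⇒ y* = 13

(12, 13)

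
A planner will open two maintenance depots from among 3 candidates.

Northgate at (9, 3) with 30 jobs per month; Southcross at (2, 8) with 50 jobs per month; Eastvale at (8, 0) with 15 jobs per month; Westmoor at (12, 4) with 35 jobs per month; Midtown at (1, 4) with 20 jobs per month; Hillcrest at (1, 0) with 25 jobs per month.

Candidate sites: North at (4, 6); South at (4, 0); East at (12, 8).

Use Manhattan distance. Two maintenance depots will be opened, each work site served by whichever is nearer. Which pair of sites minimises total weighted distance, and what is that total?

Evaluate every pair (each demand assigned to the nearer of the two):
  {North, South}: total = 1025
  {North, East}: total = 1055
  {South, East}: total = 1155
Best pair: {North, South} with total 1025.

{North, South}, total 1025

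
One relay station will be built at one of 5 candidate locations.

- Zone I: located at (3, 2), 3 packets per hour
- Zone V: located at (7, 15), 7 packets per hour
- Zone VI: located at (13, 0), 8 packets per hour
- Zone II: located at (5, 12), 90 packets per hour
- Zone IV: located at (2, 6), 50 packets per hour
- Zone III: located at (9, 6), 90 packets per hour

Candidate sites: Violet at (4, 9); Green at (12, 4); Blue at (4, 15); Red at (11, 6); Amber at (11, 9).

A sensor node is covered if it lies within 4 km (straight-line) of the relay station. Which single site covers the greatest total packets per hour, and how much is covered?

Violet, covering 140

Coverage radius r = 4 km; a point is covered iff (Δx)²+(Δy)² ≤ 4² = 16.
  Violet (4, 9): covers {Zone II, Zone IV} → 140
  Green (12, 4): covers {Zone III} → 90
  Blue (4, 15): covers {Zone V, Zone II} → 97
  Red (11, 6): covers {Zone III} → 90
  Amber (11, 9): covers {Zone III} → 90
Maximum coverage at Violet: 140 packets per hour.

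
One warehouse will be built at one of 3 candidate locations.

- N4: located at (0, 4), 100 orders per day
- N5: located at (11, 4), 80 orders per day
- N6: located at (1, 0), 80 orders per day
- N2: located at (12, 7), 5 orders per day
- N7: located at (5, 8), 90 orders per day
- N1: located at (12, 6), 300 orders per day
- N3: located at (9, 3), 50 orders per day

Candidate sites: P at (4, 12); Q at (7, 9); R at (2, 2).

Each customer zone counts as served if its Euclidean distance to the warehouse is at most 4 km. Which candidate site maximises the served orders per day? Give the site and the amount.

R, covering 180

Coverage radius r = 4 km; a point is covered iff (Δx)²+(Δy)² ≤ 4² = 16.
  P (4, 12): covers {none} → 0
  Q (7, 9): covers {N7} → 90
  R (2, 2): covers {N4, N6} → 180
Maximum coverage at R: 180 orders per day.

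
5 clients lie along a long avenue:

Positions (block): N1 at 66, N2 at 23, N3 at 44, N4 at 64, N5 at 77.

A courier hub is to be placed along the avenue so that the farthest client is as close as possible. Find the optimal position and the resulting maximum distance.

location 50, max distance 27

The 1-center on a line is the midpoint of the two extreme points: leftmost at 23, rightmost at 77.
Optimal location = (23 + 77)/2 = 50; maximum distance = (77 − 23)/2 = 27.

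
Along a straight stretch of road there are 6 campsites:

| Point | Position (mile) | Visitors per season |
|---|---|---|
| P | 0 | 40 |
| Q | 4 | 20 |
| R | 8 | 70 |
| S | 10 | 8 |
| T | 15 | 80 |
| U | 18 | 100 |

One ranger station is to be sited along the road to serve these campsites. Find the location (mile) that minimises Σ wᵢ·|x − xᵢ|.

x = 15

For a sum of weighted absolute distances on a line, the optimum is the weighted median (not the mean). Total weight W = 318; half-weight = 159.
Sort by position and accumulate weight:
  mile 0 (P, w=40) → cum 40
  mile 4 (Q, w=20) → cum 60
  mile 8 (R, w=70) → cum 130
  mile 10 (S, w=8) → cum 138
  mile 15 (T, w=80) → cum 218  ≥ 159 → median here
  mile 18 (U, w=100) → cum 318
Optimal location: mile 15.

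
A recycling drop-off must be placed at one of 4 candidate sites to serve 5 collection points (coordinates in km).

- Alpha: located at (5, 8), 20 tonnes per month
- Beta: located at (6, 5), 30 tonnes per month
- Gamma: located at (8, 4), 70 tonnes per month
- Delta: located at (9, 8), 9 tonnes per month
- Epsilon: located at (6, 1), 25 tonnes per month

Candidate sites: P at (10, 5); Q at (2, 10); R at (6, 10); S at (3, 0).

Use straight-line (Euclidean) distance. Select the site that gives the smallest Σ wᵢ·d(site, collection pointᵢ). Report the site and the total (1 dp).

P, total 563.0 km

Total weighted distance at each candidate:
  P (10, 5): total = 563.0
  Q (2, 10): total = 1169.9
  R (6, 10): total = 894.9
  S (3, 0): total = 957.1
Minimum is at P with total 563.0 km.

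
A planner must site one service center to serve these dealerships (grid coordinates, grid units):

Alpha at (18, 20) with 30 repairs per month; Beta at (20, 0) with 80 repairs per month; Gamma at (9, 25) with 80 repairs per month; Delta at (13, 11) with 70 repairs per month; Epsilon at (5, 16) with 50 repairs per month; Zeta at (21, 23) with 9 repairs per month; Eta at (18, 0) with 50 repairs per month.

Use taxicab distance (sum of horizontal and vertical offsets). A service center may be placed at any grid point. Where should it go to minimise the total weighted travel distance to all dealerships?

(13, 11)

Manhattan distance separates: Σwᵢ(|x−xᵢ|+|y−yᵢ|) = Σwᵢ|x−xᵢ| + Σwᵢ|y−yᵢ|, so x and y are optimised independently as 1-D weighted medians.
Total weight W = 369; half = 184.5.
x-coordinate, sorted with cumulative weight:
  x=5 (Epsilon, w=50) cum 50
  x=9 (Gamma, w=80) cum 130
  x=13 (Delta, w=70) cum 200  ← median
  x=18 (Alpha, w=30) cum 230
  x=18 (Eta, w=50) cum 280
  x=20 (Beta, w=80) cum 360
  x=21 (Zeta, w=9) cum 369
⇒ x* = 13
y-coordinate, sorted with cumulative weight:
  y=0 (Beta, w=80) cum 80
  y=0 (Eta, w=50) cum 130
  y=11 (Delta, w=70) cum 200  ← median
  y=16 (Epsilon, w=50) cum 250
  y=20 (Alpha, w=30) cum 280
  y=23 (Zeta, w=9) cum 289
  y=25 (Gamma, w=80) cum 369
⇒ y* = 11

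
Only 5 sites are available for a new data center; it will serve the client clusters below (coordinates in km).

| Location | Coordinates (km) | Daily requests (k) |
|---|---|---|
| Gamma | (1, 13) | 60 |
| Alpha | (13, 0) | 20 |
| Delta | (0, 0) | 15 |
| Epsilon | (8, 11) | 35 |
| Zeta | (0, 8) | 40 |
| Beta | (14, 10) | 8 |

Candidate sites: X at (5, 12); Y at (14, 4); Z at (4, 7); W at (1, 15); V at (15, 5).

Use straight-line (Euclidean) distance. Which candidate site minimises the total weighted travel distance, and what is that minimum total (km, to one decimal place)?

Total weighted distance at each candidate:
  X (5, 12): total = 1171.4
  Y (14, 4): total = 2202.6
  Z (4, 7): total = 1197.9
  W (1, 15): total = 1406.1
  V (15, 5): total = 2287.7
Minimum is at X with total 1171.4 km.

X, total 1171.4 km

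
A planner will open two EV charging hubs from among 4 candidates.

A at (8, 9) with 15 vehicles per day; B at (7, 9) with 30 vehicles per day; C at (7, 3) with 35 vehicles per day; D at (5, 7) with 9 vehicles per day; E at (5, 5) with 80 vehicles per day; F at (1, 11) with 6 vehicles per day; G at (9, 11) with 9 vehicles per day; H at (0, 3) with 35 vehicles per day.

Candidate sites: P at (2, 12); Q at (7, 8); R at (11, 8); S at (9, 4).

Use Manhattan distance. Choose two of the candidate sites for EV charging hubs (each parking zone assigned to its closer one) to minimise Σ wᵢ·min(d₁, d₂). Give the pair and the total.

{Q, S}, total 1041

Evaluate every pair (each demand assigned to the nearer of the two):
  {Q, S}: total = 1041
  {P, Q}: total = 1104
  {Q, R}: total = 1181
  {R, S}: total = 1251
  {P, S}: total = 1293
  {P, R}: total = 1750
Best pair: {Q, S} with total 1041.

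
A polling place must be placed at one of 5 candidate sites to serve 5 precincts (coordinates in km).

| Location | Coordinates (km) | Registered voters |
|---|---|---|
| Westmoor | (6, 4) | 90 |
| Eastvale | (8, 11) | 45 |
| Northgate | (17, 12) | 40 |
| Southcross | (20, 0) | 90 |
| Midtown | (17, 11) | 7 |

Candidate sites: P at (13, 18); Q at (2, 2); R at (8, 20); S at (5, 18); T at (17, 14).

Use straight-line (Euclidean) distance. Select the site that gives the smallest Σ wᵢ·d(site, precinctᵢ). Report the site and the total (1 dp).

Total weighted distance at each candidate:
  P (13, 18): total = 3878.9
  Q (2, 2): total = 3362.8
  R (8, 20): total = 4526.1
  S (5, 18): total = 4348.6
  T (17, 14): total = 3154.5
Minimum is at T with total 3154.5 km.

T, total 3154.5 km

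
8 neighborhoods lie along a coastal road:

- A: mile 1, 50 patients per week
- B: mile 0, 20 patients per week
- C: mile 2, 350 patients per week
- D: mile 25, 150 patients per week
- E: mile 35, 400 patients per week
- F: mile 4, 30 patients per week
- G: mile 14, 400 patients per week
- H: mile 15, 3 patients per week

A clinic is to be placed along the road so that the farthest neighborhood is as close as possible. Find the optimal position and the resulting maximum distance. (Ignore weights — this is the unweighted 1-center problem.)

The 1-center on a line is the midpoint of the two extreme points: leftmost at 0, rightmost at 35.
Optimal location = (0 + 35)/2 = 17.5; maximum distance = (35 − 0)/2 = 17.5.

location 17.5, max distance 17.5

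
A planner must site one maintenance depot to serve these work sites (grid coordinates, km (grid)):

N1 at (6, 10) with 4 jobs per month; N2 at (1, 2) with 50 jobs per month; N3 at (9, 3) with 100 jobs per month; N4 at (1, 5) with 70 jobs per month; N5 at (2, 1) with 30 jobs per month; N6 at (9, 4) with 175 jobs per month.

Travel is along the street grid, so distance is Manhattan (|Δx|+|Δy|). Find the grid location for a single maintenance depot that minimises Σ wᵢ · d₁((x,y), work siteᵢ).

Manhattan distance separates: Σwᵢ(|x−xᵢ|+|y−yᵢ|) = Σwᵢ|x−xᵢ| + Σwᵢ|y−yᵢ|, so x and y are optimised independently as 1-D weighted medians.
Total weight W = 429; half = 214.5.
x-coordinate, sorted with cumulative weight:
  x=1 (N2, w=50) cum 50
  x=1 (N4, w=70) cum 120
  x=2 (N5, w=30) cum 150
  x=6 (N1, w=4) cum 154
  x=9 (N3, w=100) cum 254  ← median
  x=9 (N6, w=175) cum 429
⇒ x* = 9
y-coordinate, sorted with cumulative weight:
  y=1 (N5, w=30) cum 30
  y=2 (N2, w=50) cum 80
  y=3 (N3, w=100) cum 180
  y=4 (N6, w=175) cum 355  ← median
  y=5 (N4, w=70) cum 425
  y=10 (N1, w=4) cum 429
⇒ y* = 4

(9, 4)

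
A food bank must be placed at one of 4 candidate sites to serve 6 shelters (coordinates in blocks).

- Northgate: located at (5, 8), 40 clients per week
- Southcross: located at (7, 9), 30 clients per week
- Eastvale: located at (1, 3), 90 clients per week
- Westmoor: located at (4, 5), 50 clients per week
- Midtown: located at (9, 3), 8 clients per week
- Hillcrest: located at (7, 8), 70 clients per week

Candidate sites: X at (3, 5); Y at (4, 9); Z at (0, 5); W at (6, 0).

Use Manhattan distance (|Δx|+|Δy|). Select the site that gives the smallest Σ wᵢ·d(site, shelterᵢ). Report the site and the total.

X, total 1404 blocks

Total weighted distance at each candidate:
  X (3, 5): total = 1404
  Y (4, 9): total = 1548
  Z (0, 5): total = 1908
  W (6, 0): total = 2408
Minimum is at X with total 1404 blocks.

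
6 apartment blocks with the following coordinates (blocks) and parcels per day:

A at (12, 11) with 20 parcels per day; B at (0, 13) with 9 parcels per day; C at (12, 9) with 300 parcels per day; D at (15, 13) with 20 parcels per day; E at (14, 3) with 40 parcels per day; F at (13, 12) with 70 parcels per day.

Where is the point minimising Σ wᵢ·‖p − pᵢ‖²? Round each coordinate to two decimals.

(12.22, 9.27)

The minimiser of Σwᵢ‖p−pᵢ‖² is the weighted centroid p* = (Σwᵢpᵢ)/(Σwᵢ).
Σwᵢ = 459.
Σwᵢxᵢ = 20·12 + 9·0 + 300·12 + 20·15 + 40·14 + 70·13 = 5610.
Σwᵢyᵢ = 20·11 + 9·13 + 300·9 + 20·13 + 40·3 + 70·12 = 4257.
x* = 5610/459 = 12.22, y* = 4257/459 = 9.27.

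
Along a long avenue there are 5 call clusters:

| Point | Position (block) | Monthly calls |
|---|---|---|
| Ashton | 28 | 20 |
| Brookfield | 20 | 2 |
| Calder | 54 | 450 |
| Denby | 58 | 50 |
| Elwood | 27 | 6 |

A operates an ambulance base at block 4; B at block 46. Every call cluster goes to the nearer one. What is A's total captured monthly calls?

2

The indifferent point is the midpoint (4+46)/2 = 25; call clusters left of it (closer to A at 4) go to A, those right go to B.
  Brookfield at 20 (w=2) → A
  Elwood at 27 (w=6) → B
  Ashton at 28 (w=20) → B
  Calder at 54 (w=450) → B
  Denby at 58 (w=50) → B
A captures 2; B captures 526.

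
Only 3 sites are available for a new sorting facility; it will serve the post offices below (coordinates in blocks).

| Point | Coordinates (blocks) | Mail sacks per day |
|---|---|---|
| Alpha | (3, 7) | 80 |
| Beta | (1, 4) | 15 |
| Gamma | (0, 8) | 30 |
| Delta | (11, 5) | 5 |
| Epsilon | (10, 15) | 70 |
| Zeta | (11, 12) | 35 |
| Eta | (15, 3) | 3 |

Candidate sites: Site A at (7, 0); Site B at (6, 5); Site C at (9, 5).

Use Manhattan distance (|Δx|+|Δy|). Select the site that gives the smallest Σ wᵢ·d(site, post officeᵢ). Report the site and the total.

Site B, total 2218 blocks

Total weighted distance at each candidate:
  Site A (7, 0): total = 3378
  Site B (6, 5): total = 2218
  Site C (9, 5): total = 2254
Minimum is at Site B with total 2218 blocks.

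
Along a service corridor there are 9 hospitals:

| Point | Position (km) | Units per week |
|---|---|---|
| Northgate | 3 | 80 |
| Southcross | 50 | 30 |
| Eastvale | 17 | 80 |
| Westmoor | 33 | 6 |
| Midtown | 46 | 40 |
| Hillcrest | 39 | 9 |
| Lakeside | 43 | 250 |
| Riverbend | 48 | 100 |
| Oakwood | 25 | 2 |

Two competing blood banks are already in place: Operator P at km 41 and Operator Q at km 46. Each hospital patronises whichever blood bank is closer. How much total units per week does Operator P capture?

The indifferent point is the midpoint (41+46)/2 = 43.5; hospitals left of it (closer to Operator P at 41) go to Operator P, those right go to Operator Q.
  Northgate at 3 (w=80) → Operator P
  Eastvale at 17 (w=80) → Operator P
  Oakwood at 25 (w=2) → Operator P
  Westmoor at 33 (w=6) → Operator P
  Hillcrest at 39 (w=9) → Operator P
  Lakeside at 43 (w=250) → Operator P
  Midtown at 46 (w=40) → Operator Q
  Riverbend at 48 (w=100) → Operator Q
  Southcross at 50 (w=30) → Operator Q
Operator P captures 427; Operator Q captures 170.

427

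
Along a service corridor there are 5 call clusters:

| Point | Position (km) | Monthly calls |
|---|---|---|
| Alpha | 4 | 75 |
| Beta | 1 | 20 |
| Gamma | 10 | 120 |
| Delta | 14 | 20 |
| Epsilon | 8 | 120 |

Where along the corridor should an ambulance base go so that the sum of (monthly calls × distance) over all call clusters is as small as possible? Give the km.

x = 8

For a sum of weighted absolute distances on a line, the optimum is the weighted median (not the mean). Total weight W = 355; half-weight = 177.5.
Sort by position and accumulate weight:
  km 1 (Beta, w=20) → cum 20
  km 4 (Alpha, w=75) → cum 95
  km 8 (Epsilon, w=120) → cum 215  ≥ 177.5 → median here
  km 10 (Gamma, w=120) → cum 335
  km 14 (Delta, w=20) → cum 355
Optimal location: km 8.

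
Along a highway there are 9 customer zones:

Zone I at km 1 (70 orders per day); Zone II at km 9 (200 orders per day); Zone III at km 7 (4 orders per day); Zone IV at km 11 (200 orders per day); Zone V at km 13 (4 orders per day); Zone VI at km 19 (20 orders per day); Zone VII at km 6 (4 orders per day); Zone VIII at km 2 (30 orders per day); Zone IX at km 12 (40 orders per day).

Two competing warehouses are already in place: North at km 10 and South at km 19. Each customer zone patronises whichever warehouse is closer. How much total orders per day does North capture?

552

The indifferent point is the midpoint (10+19)/2 = 14.5; customer zones left of it (closer to North at 10) go to North, those right go to South.
  Zone I at 1 (w=70) → North
  Zone VIII at 2 (w=30) → North
  Zone VII at 6 (w=4) → North
  Zone III at 7 (w=4) → North
  Zone II at 9 (w=200) → North
  Zone IV at 11 (w=200) → North
  Zone IX at 12 (w=40) → North
  Zone V at 13 (w=4) → North
  Zone VI at 19 (w=20) → South
North captures 552; South captures 20.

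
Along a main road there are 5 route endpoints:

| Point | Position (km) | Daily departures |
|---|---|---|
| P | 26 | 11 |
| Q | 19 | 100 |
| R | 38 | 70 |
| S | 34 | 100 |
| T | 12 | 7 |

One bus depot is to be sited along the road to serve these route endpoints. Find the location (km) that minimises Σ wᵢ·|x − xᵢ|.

x = 34

For a sum of weighted absolute distances on a line, the optimum is the weighted median (not the mean). Total weight W = 288; half-weight = 144.
Sort by position and accumulate weight:
  km 12 (T, w=7) → cum 7
  km 19 (Q, w=100) → cum 107
  km 26 (P, w=11) → cum 118
  km 34 (S, w=100) → cum 218  ≥ 144 → median here
  km 38 (R, w=70) → cum 288
Optimal location: km 34.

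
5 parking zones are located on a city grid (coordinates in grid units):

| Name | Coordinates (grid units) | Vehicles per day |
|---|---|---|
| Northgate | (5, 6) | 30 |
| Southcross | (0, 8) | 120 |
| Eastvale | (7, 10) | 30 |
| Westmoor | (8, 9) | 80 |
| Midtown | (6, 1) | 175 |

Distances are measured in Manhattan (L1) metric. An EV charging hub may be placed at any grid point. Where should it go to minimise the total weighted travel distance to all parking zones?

(6, 8)

Manhattan distance separates: Σwᵢ(|x−xᵢ|+|y−yᵢ|) = Σwᵢ|x−xᵢ| + Σwᵢ|y−yᵢ|, so x and y are optimised independently as 1-D weighted medians.
Total weight W = 435; half = 217.5.
x-coordinate, sorted with cumulative weight:
  x=0 (Southcross, w=120) cum 120
  x=5 (Northgate, w=30) cum 150
  x=6 (Midtown, w=175) cum 325  ← median
  x=7 (Eastvale, w=30) cum 355
  x=8 (Westmoor, w=80) cum 435
⇒ x* = 6
y-coordinate, sorted with cumulative weight:
  y=1 (Midtown, w=175) cum 175
  y=6 (Northgate, w=30) cum 205
  y=8 (Southcross, w=120) cum 325  ← median
  y=9 (Westmoor, w=80) cum 405
  y=10 (Eastvale, w=30) cum 435
⇒ y* = 8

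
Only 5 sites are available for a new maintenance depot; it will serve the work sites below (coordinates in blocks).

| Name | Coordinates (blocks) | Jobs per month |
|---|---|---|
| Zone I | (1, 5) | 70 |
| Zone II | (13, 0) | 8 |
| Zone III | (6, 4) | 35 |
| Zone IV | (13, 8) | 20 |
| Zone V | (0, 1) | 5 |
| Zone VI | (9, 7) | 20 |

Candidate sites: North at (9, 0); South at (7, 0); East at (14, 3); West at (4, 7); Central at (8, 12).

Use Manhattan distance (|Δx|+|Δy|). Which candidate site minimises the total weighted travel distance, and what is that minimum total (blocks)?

Total weighted distance at each candidate:
  North (9, 0): total = 1617
  South (7, 0): total = 1493
  East (14, 3): total = 1777
  West (4, 7): total = 1003
  Central (8, 12): total = 1861
Minimum is at West with total 1003 blocks.

West, total 1003 blocks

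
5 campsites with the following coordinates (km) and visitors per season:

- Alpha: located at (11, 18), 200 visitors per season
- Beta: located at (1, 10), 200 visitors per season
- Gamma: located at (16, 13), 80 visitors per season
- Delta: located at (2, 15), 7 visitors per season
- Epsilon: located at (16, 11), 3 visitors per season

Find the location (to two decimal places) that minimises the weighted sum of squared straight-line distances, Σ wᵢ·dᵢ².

The minimiser of Σwᵢ‖p−pᵢ‖² is the weighted centroid p* = (Σwᵢpᵢ)/(Σwᵢ).
Σwᵢ = 490.
Σwᵢxᵢ = 200·11 + 200·1 + 80·16 + 7·2 + 3·16 = 3742.
Σwᵢyᵢ = 200·18 + 200·10 + 80·13 + 7·15 + 3·11 = 6778.
x* = 3742/490 = 7.64, y* = 6778/490 = 13.83.

(7.64, 13.83)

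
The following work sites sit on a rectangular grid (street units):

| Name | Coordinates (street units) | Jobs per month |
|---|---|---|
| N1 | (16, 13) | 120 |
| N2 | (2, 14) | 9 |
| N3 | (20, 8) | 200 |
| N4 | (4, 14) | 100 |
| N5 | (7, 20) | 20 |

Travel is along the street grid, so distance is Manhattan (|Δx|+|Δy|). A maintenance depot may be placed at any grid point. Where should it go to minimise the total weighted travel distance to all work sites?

(16, 13)

Manhattan distance separates: Σwᵢ(|x−xᵢ|+|y−yᵢ|) = Σwᵢ|x−xᵢ| + Σwᵢ|y−yᵢ|, so x and y are optimised independently as 1-D weighted medians.
Total weight W = 449; half = 224.5.
x-coordinate, sorted with cumulative weight:
  x=2 (N2, w=9) cum 9
  x=4 (N4, w=100) cum 109
  x=7 (N5, w=20) cum 129
  x=16 (N1, w=120) cum 249  ← median
  x=20 (N3, w=200) cum 449
⇒ x* = 16
y-coordinate, sorted with cumulative weight:
  y=8 (N3, w=200) cum 200
  y=13 (N1, w=120) cum 320  ← median
  y=14 (N2, w=9) cum 329
  y=14 (N4, w=100) cum 429
  y=20 (N5, w=20) cum 449
⇒ y* = 13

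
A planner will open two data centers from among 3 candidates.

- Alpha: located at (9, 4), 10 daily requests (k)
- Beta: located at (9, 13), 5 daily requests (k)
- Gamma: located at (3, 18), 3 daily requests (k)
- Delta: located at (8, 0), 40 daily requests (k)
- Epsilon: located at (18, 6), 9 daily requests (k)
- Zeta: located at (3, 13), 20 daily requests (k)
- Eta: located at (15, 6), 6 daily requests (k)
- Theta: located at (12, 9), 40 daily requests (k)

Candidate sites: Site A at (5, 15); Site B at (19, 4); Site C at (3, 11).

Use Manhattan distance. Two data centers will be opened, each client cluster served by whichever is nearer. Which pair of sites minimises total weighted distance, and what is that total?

Evaluate every pair (each demand assigned to the nearer of the two):
  {Site B, Site C}: total = 1304
  {Site A, Site B}: total = 1368
  {Site A, Site C}: total = 1577
Best pair: {Site B, Site C} with total 1304.

{Site B, Site C}, total 1304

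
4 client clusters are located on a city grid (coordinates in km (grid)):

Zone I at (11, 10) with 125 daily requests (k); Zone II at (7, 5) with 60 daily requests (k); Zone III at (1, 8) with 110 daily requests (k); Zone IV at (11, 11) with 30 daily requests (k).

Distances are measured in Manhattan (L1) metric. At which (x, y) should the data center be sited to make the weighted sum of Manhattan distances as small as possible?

Manhattan distance separates: Σwᵢ(|x−xᵢ|+|y−yᵢ|) = Σwᵢ|x−xᵢ| + Σwᵢ|y−yᵢ|, so x and y are optimised independently as 1-D weighted medians.
Total weight W = 325; half = 162.5.
x-coordinate, sorted with cumulative weight:
  x=1 (Zone III, w=110) cum 110
  x=7 (Zone II, w=60) cum 170  ← median
  x=11 (Zone I, w=125) cum 295
  x=11 (Zone IV, w=30) cum 325
⇒ x* = 7
y-coordinate, sorted with cumulative weight:
  y=5 (Zone II, w=60) cum 60
  y=8 (Zone III, w=110) cum 170  ← median
  y=10 (Zone I, w=125) cum 295
  y=11 (Zone IV, w=30) cum 325
⇒ y* = 8

(7, 8)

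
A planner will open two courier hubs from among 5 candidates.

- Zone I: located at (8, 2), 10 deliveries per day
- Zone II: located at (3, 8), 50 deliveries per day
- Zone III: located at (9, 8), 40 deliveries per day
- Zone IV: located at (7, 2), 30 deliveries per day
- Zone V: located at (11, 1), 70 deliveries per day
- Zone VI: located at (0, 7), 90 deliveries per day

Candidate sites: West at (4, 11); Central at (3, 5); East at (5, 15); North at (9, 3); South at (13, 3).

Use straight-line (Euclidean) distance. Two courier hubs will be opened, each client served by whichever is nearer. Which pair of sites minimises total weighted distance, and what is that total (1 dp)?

Evaluate every pair (each demand assigned to the nearer of the two):
  {Central, North}: total = 953.7
  {Central, South}: total = 1129.6
  {West, North}: total = 1146.4
  {West, South}: total = 1331.9
  {West, Central}: total = 1542.1
  {Central, East}: total = 1577.2
  {East, North}: total = 1692.3
  {North, South}: total = 1756.1
  {East, South}: total = 1900.7
  {West, East}: total = 2138.0
Best pair: {Central, North} with total 953.7.

{Central, North}, total 953.7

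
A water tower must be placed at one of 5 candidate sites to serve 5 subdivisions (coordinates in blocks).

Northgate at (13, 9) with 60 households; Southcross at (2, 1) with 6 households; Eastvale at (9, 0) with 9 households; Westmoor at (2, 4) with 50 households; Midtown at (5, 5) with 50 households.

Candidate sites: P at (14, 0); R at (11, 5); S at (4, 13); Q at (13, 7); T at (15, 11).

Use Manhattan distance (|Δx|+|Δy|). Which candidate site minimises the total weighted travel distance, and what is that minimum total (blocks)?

Total weighted distance at each candidate:
  P (14, 0): total = 2223
  R (11, 5): total = 1301
  S (4, 13): total = 2026
  Q (13, 7): total = 1521
  T (15, 11): total = 2331
Minimum is at R with total 1301 blocks.

R, total 1301 blocks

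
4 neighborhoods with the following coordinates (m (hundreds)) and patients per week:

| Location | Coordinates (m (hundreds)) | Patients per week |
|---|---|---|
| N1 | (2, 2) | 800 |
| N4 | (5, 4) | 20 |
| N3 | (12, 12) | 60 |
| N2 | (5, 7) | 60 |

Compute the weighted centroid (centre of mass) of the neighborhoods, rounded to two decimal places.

(2.89, 3.00)

The minimiser of Σwᵢ‖p−pᵢ‖² is the weighted centroid p* = (Σwᵢpᵢ)/(Σwᵢ).
Σwᵢ = 940.
Σwᵢxᵢ = 800·2 + 20·5 + 60·12 + 60·5 = 2720.
Σwᵢyᵢ = 800·2 + 20·4 + 60·12 + 60·7 = 2820.
x* = 2720/940 = 2.89, y* = 2820/940 = 3.00.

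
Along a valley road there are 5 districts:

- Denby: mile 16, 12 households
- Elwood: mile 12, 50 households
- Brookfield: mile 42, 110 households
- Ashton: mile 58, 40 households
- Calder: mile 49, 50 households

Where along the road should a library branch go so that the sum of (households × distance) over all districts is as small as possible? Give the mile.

For a sum of weighted absolute distances on a line, the optimum is the weighted median (not the mean). Total weight W = 262; half-weight = 131.
Sort by position and accumulate weight:
  mile 12 (Elwood, w=50) → cum 50
  mile 16 (Denby, w=12) → cum 62
  mile 42 (Brookfield, w=110) → cum 172  ≥ 131 → median here
  mile 49 (Calder, w=50) → cum 222
  mile 58 (Ashton, w=40) → cum 262
Optimal location: mile 42.

x = 42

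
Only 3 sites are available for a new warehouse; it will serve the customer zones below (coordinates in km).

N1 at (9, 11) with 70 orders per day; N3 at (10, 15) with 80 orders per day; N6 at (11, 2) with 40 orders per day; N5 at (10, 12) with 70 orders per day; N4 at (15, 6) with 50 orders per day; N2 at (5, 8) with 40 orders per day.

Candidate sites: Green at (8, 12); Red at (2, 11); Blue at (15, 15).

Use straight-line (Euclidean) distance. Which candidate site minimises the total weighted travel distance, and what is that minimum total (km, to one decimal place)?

Green, total 1606.0 km

Total weighted distance at each candidate:
  Green (8, 12): total = 1606.0
  Red (2, 11): total = 3145.1
  Blue (15, 15): total = 2795.3
Minimum is at Green with total 1606.0 km.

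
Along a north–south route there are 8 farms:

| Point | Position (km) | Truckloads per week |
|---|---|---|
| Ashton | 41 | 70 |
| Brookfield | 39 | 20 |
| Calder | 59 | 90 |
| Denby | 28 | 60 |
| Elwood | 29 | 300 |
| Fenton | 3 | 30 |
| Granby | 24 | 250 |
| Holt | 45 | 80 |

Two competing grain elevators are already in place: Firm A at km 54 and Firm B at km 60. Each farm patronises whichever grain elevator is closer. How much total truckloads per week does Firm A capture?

The indifferent point is the midpoint (54+60)/2 = 57; farms left of it (closer to Firm A at 54) go to Firm A, those right go to Firm B.
  Fenton at 3 (w=30) → Firm A
  Granby at 24 (w=250) → Firm A
  Denby at 28 (w=60) → Firm A
  Elwood at 29 (w=300) → Firm A
  Brookfield at 39 (w=20) → Firm A
  Ashton at 41 (w=70) → Firm A
  Holt at 45 (w=80) → Firm A
  Calder at 59 (w=90) → Firm B
Firm A captures 810; Firm B captures 90.

810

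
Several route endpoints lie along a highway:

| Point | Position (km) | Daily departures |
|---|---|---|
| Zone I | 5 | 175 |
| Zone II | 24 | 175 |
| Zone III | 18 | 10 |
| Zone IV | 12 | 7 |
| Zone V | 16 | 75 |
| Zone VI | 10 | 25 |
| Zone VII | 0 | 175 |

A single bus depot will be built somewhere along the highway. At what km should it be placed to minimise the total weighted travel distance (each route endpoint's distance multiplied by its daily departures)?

For a sum of weighted absolute distances on a line, the optimum is the weighted median (not the mean). Total weight W = 642; half-weight = 321.
Sort by position and accumulate weight:
  km 0 (Zone VII, w=175) → cum 175
  km 5 (Zone I, w=175) → cum 350  ≥ 321 → median here
  km 10 (Zone VI, w=25) → cum 375
  km 12 (Zone IV, w=7) → cum 382
  km 16 (Zone V, w=75) → cum 457
  km 18 (Zone III, w=10) → cum 467
  km 24 (Zone II, w=175) → cum 642
Optimal location: km 5.

x = 5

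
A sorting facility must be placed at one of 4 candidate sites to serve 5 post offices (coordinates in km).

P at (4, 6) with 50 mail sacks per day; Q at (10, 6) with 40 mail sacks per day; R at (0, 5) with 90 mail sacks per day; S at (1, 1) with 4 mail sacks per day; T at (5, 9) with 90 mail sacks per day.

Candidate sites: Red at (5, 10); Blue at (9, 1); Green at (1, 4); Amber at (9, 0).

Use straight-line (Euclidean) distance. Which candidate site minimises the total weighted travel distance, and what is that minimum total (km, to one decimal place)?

Total weighted distance at each candidate:
  Red (5, 10): total = 1228.1
  Blue (9, 1): total = 2280.9
  Green (1, 4): total = 1264.6
  Amber (9, 0): total = 2479.1
Minimum is at Red with total 1228.1 km.

Red, total 1228.1 km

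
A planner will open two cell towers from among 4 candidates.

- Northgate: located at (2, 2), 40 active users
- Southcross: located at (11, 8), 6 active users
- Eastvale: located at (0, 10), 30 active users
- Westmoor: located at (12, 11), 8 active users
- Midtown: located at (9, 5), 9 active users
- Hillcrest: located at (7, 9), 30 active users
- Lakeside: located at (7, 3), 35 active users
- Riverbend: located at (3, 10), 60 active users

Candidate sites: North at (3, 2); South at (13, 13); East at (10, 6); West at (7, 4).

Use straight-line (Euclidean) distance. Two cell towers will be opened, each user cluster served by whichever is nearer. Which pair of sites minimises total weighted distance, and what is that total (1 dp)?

{North, West}, total 1036.9

Evaluate every pair (each demand assigned to the nearer of the two):
  {North, West}: total = 1036.9
  {North, East}: total = 1117.1
  {East, West}: total = 1156.2
  {South, West}: total = 1180.0
  {North, South}: total = 1247.5
  {South, East}: total = 1484.4
Best pair: {North, West} with total 1036.9.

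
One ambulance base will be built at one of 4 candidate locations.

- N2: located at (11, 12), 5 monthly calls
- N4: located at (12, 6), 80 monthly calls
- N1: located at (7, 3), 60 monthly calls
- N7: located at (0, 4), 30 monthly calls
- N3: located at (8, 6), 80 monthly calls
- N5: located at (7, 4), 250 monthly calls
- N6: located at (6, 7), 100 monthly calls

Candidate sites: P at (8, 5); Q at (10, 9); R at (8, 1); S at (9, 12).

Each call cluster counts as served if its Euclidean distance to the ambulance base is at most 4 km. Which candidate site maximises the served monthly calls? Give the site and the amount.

Coverage radius r = 4 km; a point is covered iff (Δx)²+(Δy)² ≤ 4² = 16.
  P (8, 5): covers {N1, N3, N5, N6} → 490
  Q (10, 9): covers {N2, N4, N3} → 165
  R (8, 1): covers {N1, N5} → 310
  S (9, 12): covers {N2} → 5
Maximum coverage at P: 490 monthly calls.

P, covering 490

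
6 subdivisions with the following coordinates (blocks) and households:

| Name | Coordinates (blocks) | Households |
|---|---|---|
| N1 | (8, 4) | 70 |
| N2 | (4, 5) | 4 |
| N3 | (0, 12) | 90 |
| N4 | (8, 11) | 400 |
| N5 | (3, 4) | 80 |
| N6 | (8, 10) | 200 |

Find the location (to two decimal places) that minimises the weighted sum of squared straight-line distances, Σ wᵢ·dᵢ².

The minimiser of Σwᵢ‖p−pᵢ‖² is the weighted centroid p* = (Σwᵢpᵢ)/(Σwᵢ).
Σwᵢ = 844.
Σwᵢxᵢ = 70·8 + 4·4 + 90·0 + 400·8 + 80·3 + 200·8 = 5616.
Σwᵢyᵢ = 70·4 + 4·5 + 90·12 + 400·11 + 80·4 + 200·10 = 8100.
x* = 5616/844 = 6.65, y* = 8100/844 = 9.60.

(6.65, 9.60)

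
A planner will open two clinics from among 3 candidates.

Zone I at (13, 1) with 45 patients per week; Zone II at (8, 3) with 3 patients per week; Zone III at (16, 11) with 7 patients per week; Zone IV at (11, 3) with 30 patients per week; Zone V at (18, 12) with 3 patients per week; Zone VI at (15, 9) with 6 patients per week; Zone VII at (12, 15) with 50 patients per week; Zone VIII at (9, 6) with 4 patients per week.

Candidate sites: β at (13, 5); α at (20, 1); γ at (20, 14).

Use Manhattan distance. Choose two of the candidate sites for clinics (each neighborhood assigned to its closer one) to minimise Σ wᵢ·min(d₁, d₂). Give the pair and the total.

Evaluate every pair (each demand assigned to the nearer of the two):
  {β, γ}: total = 888
  {β, α}: total = 1026
  {α, γ}: total = 1322
Best pair: {β, γ} with total 888.

{β, γ}, total 888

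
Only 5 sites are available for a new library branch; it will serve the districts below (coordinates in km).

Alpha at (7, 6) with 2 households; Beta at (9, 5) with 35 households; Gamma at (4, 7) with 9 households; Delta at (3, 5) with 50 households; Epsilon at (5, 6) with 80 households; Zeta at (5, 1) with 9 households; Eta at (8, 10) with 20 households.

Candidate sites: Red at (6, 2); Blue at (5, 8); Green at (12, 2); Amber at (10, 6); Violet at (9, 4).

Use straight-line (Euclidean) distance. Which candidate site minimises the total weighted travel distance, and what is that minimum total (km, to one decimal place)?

Total weighted distance at each candidate:
  Red (6, 2): total = 924.8
  Blue (5, 8): total = 668.8
  Green (12, 2): total = 1608.1
  Amber (10, 6): total = 1016.9
  Violet (9, 4): total = 921.7
Minimum is at Blue with total 668.8 km.

Blue, total 668.8 km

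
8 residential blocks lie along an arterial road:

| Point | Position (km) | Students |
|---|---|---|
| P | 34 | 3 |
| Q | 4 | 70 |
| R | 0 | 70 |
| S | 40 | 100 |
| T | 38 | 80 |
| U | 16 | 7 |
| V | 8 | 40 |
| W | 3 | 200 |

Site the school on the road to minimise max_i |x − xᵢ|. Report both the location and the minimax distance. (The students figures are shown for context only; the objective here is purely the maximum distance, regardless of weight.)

The 1-center on a line is the midpoint of the two extreme points: leftmost at 0, rightmost at 40.
Optimal location = (0 + 40)/2 = 20; maximum distance = (40 − 0)/2 = 20.

location 20, max distance 20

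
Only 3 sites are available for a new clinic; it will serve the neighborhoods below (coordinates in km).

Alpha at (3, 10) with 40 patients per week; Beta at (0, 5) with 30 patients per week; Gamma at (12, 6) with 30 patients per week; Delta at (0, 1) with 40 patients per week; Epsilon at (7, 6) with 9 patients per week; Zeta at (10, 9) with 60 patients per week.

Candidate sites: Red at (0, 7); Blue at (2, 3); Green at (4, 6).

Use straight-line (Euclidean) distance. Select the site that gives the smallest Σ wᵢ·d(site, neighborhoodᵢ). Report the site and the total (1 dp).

Green, total 1214.2 km

Total weighted distance at each candidate:
  Red (0, 7): total = 1506.5
  Blue (2, 3): total = 1446.5
  Green (4, 6): total = 1214.2
Minimum is at Green with total 1214.2 km.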